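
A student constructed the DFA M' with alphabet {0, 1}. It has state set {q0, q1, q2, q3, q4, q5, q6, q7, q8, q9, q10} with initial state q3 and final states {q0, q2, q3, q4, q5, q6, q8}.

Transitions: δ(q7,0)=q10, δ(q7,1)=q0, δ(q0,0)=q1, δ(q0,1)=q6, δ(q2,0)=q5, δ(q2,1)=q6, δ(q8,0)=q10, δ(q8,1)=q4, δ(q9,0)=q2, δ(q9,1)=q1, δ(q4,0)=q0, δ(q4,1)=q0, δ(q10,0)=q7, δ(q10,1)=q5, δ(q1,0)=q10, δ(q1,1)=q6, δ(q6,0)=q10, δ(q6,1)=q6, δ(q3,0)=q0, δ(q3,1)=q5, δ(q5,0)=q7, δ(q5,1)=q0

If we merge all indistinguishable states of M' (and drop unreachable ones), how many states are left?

Reachable states from the start: {q0,q1,q3,q5,q6,q7,q10}. Unreachable: {q2,q4,q8,q9} — drop them.
Start with accepting vs non-accepting: {q0,q3,q5,q6} | {q1,q7,q10}.
Refine {q0,q3,q5,q6} on symbol 0: members go to different blocks, giving {q0,q5,q6} and {q3}.
No further refinement is possible. Final partition (3 blocks): {q0,q5,q6} | {q1,q7,q10} | {q3}.

3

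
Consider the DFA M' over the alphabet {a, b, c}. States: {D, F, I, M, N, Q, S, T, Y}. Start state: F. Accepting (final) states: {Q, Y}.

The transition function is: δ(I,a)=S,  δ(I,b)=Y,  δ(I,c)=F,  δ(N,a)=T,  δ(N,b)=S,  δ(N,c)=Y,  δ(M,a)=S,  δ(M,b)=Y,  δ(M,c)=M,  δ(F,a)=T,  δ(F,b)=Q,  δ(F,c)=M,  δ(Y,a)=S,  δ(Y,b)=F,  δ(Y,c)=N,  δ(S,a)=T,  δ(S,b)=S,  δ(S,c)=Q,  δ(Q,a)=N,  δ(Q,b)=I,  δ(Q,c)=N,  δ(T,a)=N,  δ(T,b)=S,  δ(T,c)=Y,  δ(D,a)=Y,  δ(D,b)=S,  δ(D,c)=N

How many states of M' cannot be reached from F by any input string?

1

Starting at F and following transitions, the reachable set is {F, I, M, N, Q, S, T, Y}. That leaves D unreachable — 1 in total.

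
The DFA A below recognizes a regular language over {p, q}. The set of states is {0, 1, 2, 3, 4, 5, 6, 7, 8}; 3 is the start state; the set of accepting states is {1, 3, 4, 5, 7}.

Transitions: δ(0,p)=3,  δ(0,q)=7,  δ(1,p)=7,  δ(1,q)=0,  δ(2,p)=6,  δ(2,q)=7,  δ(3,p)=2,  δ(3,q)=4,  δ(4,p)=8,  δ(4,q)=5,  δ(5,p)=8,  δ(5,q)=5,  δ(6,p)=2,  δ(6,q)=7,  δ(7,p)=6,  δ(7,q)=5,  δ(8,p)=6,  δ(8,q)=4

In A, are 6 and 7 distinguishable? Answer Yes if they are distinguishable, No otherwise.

Yes

Reachable states from the start: {2,3,4,5,6,7,8}. Unreachable: {0,1} — drop them.
P0 = {3,4,5,7} | {2,6,8}.
No further refinement is possible. Final partition (2 blocks): {3,4,5,7} | {2,6,8}.
6 and 7 end up in different blocks, so they are distinguishable. For instance, the string 'ε' is accepted from only 7.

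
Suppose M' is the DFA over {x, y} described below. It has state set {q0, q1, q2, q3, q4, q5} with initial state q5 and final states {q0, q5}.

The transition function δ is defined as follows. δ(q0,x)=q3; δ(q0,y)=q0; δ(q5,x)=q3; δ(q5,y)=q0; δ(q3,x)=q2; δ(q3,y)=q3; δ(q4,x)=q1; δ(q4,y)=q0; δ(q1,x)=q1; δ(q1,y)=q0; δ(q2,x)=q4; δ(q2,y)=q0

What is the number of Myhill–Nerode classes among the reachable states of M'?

Start with accepting vs non-accepting: {q0,q5} | {q1,q2,q3,q4}.
On input y, block {q1,q2,q3,q4} splits into {q1,q2,q4} and {q3}.
Stable partition: {q0,q5} | {q1,q2,q4} | {q3} — 3 equivalence classes.

3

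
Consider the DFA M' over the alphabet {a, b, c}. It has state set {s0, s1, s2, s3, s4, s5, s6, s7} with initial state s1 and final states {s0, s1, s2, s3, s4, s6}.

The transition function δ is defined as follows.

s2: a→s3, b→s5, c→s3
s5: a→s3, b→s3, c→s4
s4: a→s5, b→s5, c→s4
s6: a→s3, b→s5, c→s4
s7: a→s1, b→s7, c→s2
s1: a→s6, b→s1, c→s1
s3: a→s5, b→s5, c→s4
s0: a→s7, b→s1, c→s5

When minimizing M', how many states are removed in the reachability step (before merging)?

3

No path from s1 leads to s0, s2, s7; the other 5 states are all reachable.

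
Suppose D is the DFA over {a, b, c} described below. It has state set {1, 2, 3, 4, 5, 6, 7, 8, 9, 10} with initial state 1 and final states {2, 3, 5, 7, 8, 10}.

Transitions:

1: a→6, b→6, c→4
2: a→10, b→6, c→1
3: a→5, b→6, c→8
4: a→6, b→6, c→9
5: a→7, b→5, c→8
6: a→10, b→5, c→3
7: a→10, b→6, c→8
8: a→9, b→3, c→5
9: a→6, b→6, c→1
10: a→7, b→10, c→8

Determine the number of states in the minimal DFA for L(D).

First remove the unreachable states {2}; 9 states remain.
Initial partition by acceptance: {3,5,7,8,10} | {1,4,6,9}.
Refine {3,5,7,8,10} on symbol a: members go to different blocks, giving {3,5,7,10} and {8}.
Split {3,5,7,10} by δ(·,b) → {3,7} and {5,10}.
Refine {1,4,6,9} on symbol a: members go to different blocks, giving {1,4,9} and {6}.
The partition is now stable with 5 blocks: {3,7} | {1,4,9} | {8} | {5,10} | {6}.

5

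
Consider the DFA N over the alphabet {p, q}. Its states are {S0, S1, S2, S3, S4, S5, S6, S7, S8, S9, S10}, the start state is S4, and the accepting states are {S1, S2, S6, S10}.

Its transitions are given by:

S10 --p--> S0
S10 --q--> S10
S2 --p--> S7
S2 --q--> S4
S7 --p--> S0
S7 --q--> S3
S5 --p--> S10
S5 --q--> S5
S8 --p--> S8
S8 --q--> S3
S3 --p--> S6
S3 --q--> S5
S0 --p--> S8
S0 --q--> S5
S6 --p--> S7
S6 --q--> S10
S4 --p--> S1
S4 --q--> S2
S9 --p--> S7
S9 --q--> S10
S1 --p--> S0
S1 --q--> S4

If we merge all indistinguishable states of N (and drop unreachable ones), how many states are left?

First remove the unreachable states {S9}; 10 states remain.
Start with accepting vs non-accepting: {S1,S2,S6,S10} | {S0,S3,S4,S5,S7,S8}.
Refine {S1,S2,S6,S10} on symbol q: members go to different blocks, giving {S1,S2} and {S6,S10}.
On input p, block {S0,S3,S4,S5,S7,S8} splits into {S0,S7,S8} and {S3,S5} and {S4}.
Stable partition: {S1,S2} | {S0,S7,S8} | {S6,S10} | {S3,S5} | {S4} — 5 equivalence classes.

5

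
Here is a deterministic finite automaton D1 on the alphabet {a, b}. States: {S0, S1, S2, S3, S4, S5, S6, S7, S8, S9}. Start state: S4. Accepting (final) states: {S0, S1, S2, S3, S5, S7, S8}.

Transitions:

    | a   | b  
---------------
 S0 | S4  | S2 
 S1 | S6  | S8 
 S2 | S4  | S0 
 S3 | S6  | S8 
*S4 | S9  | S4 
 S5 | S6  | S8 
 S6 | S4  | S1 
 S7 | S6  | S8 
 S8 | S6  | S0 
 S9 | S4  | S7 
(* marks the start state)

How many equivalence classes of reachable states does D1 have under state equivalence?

Reachable states from the start: {S0,S1,S2,S4,S6,S7,S8,S9}. Unreachable: {S3,S5} — drop them.
P0 = {S0,S1,S2,S7,S8} | {S4,S6,S9}.
On input b, block {S4,S6,S9} splits into {S6,S9} and {S4}.
Split {S0,S1,S2,S7,S8} by δ(·,a) → {S1,S7,S8} and {S0,S2}.
On input b, block {S1,S7,S8} splits into {S1,S7} and {S8}.
No further refinement is possible. Final partition (5 blocks): {S1,S7} | {S6,S9} | {S4} | {S0,S2} | {S8}.

5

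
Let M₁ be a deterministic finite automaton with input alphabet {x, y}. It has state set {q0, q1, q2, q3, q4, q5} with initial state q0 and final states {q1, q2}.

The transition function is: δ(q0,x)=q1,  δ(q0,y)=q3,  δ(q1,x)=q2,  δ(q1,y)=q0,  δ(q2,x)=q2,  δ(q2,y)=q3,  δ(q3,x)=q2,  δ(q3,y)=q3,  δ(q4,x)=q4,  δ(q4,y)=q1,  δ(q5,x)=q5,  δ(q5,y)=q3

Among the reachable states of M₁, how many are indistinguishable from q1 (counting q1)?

2

States {q4,q5} cannot be reached from the start state, so discard them.
Initial partition by acceptance: {q1,q2} | {q0,q3}.
No further refinement is possible. Final partition (2 blocks): {q1,q2} | {q0,q3}.
The equivalence class containing q1 is {q1,q2}, of size 2.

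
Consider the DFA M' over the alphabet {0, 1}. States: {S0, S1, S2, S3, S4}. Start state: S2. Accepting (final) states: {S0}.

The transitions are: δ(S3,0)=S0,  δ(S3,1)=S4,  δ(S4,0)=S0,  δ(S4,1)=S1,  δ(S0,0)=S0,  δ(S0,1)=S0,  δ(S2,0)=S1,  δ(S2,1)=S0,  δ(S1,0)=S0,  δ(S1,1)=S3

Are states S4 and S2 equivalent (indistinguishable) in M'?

All states are reachable from the start state.
Start with accepting vs non-accepting: {S0} | {S1,S2,S3,S4}.
On input 0, block {S1,S2,S3,S4} splits into {S1,S3,S4} and {S2}.
The partition is now stable with 3 blocks: {S0} | {S1,S3,S4} | {S2}.
S4 and S2 end up in different blocks, so they are distinguishable. For instance, the string '0' is accepted from only S4.

No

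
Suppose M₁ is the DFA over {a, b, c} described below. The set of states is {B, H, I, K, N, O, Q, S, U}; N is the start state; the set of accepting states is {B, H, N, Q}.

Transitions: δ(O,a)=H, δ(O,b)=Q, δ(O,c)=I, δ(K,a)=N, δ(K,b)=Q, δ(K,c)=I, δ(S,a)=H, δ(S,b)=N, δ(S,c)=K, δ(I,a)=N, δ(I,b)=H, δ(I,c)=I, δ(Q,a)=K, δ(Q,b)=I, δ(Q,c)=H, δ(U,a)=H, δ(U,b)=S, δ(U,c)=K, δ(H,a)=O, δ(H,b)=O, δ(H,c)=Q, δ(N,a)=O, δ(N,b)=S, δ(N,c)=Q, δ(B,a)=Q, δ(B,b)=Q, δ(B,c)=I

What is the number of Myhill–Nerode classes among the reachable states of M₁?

2

First remove the unreachable states {B,U}; 7 states remain.
P0 = {H,N,Q} | {I,K,O,S}.
No further refinement is possible. Final partition (2 blocks): {H,N,Q} | {I,K,O,S}.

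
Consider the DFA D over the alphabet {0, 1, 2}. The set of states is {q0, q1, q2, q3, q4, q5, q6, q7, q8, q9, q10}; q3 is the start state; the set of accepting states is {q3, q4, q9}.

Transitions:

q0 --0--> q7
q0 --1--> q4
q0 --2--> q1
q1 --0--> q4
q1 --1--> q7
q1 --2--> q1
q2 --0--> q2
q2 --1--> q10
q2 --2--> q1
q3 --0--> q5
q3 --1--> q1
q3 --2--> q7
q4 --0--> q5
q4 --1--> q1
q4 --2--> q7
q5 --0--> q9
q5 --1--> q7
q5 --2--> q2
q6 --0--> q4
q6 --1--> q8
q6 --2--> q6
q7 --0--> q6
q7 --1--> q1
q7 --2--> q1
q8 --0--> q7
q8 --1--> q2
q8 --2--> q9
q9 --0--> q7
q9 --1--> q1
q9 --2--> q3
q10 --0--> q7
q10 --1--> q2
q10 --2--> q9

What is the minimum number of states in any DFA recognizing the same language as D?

8

States {q0} cannot be reached from the start state, so discard them.
Initial partition by acceptance: {q3,q4,q9} | {q1,q2,q5,q6,q7,q8,q10}.
Split {q3,q4,q9} by δ(·,2) → {q3,q4} and {q9}.
Split {q1,q2,q5,q6,q7,q8,q10} by δ(·,0) → {q2,q7,q8,q10} and {q1,q6} and {q5}.
Split {q2,q7,q8,q10} by δ(·,0) → {q2,q8,q10} and {q7}.
On input 0, block {q2,q8,q10} splits into {q8,q10} and {q2}.
Split {q1,q6} by δ(·,1) → {q1} and {q6}.
Stable partition: {q3,q4} | {q8,q10} | {q9} | {q1} | {q5} | {q7} | {q2} | {q6} — 8 equivalence classes.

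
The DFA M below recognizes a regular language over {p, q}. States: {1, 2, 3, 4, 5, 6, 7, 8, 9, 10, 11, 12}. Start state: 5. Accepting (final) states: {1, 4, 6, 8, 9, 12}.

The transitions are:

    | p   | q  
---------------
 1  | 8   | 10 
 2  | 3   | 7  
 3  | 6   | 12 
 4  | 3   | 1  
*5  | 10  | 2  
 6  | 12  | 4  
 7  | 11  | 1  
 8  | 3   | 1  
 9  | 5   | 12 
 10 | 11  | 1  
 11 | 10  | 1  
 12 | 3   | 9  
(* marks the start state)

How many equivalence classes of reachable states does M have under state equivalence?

9

All states are reachable from the start state.
Initial partition by acceptance: {1,4,6,8,9,12} | {2,3,5,7,10,11}.
Refine {1,4,6,8,9,12} on symbol p: members go to different blocks, giving {4,8,9,12} and {1,6}.
On input q, block {4,8,9,12} splits into {4,8} and {9,12}.
On input p, block {2,3,5,7,10,11} splits into {2,5,7,10,11} and {3}.
Split {2,5,7,10,11} by δ(·,p) → {5,7,10,11} and {2}.
Split {5,7,10,11} by δ(·,q) → {7,10,11} and {5}.
Refine {1,6} on symbol p: members go to different blocks, giving {1} and {6}.
Refine {9,12} on symbol p: members go to different blocks, giving {9} and {12}.
No further refinement is possible. Final partition (9 blocks): {4,8} | {7,10,11} | {1} | {9} | {3} | {2} | {5} | {6} | {12}.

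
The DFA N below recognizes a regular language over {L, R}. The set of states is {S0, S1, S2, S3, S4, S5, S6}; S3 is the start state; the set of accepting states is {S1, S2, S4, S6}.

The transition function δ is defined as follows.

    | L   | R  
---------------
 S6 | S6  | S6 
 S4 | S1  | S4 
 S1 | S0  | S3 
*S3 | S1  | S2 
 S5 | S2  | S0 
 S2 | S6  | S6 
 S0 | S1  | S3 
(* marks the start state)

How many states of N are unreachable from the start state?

No path from S3 leads to S4, S5; the other 5 states are all reachable.

2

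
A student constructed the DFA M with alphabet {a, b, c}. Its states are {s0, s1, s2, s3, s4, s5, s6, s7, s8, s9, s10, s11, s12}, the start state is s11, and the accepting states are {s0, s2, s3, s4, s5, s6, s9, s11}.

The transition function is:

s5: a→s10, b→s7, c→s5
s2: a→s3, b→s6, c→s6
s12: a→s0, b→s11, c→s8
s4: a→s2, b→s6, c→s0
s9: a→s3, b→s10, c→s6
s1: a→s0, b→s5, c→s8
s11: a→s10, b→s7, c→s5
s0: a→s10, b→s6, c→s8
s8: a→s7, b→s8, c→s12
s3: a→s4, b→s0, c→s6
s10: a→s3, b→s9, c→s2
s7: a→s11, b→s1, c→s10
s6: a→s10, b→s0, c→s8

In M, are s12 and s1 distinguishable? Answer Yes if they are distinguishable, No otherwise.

Every state is reachable, so we keep all 13.
Initial partition by acceptance: {s0,s2,s3,s4,s5,s6,s9,s11} | {s1,s7,s8,s10,s12}.
Split {s0,s2,s3,s4,s5,s6,s9,s11} by δ(·,a) → {s0,s5,s6,s11} and {s2,s3,s4,s9}.
Refine {s0,s5,s6,s11} on symbol b: members go to different blocks, giving {s0,s6} and {s5,s11}.
On input a, block {s1,s7,s8,s10,s12} splits into {s1,s12} and {s7} and {s8} and {s10}.
Refine {s2,s3,s4,s9} on symbol b: members go to different blocks, giving {s2,s3,s4} and {s9}.
Stable partition: {s0,s6} | {s1,s12} | {s2,s3,s4} | {s5,s11} | {s7} | {s8} | {s10} | {s9} — 8 equivalence classes.
s12 and s1 lie in the same block of the stable partition, so they are equivalent — no string distinguishes them.

No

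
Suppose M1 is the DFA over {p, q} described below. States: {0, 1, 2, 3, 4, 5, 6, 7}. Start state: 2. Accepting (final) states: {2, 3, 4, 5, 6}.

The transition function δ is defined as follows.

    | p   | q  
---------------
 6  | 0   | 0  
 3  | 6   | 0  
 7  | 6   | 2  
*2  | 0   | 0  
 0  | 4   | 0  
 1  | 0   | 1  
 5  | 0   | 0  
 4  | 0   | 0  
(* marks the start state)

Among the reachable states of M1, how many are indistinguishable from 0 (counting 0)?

1

States {1,3,5,6,7} cannot be reached from the start state, so discard them.
Initial partition by acceptance: {2,4} | {0}.
The partition is now stable with 2 blocks: {2,4} | {0}.
State 0 belongs to the block {0}, which has 1 states.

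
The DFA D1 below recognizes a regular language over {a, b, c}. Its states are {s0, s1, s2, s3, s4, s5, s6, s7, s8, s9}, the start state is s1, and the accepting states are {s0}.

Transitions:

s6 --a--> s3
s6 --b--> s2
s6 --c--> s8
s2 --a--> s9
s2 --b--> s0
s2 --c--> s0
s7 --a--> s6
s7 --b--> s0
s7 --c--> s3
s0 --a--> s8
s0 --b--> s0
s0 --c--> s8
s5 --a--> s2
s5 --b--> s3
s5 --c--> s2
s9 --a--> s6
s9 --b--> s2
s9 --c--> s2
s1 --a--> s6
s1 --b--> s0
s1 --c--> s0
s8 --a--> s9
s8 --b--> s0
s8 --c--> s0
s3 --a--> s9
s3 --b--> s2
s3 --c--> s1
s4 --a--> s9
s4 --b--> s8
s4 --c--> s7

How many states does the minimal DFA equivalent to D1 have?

3

Reachable states from the start: {s0,s1,s2,s3,s6,s8,s9}. Unreachable: {s4,s5,s7} — drop them.
P0 = {s0} | {s1,s2,s3,s6,s8,s9}.
Refine {s1,s2,s3,s6,s8,s9} on symbol b: members go to different blocks, giving {s1,s2,s8} and {s3,s6,s9}.
Stable partition: {s0} | {s1,s2,s8} | {s3,s6,s9} — 3 equivalence classes.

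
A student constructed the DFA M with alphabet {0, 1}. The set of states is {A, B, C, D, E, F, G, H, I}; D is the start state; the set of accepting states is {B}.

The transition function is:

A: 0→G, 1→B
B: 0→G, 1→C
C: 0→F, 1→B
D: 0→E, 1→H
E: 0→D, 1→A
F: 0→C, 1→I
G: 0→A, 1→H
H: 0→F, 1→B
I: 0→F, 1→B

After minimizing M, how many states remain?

4

Start with accepting vs non-accepting: {B} | {A,C,D,E,F,G,H,I}.
Split {A,C,D,E,F,G,H,I} by δ(·,1) → {A,C,H,I} and {D,E,F,G}.
Split {D,E,F,G} by δ(·,0) → {D,E} and {F,G}.
No further refinement is possible. Final partition (4 blocks): {B} | {A,C,H,I} | {D,E} | {F,G}.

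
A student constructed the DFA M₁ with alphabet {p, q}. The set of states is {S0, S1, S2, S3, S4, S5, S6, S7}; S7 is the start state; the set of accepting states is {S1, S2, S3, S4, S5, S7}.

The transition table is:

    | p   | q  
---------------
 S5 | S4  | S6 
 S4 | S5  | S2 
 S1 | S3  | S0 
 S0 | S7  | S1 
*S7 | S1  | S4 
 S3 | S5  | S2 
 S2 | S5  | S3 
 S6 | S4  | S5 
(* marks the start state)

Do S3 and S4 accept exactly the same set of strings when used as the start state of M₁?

Yes

All states are reachable from the start state.
P0 = {S1,S2,S3,S4,S5,S7} | {S0,S6}.
Split {S1,S2,S3,S4,S5,S7} by δ(·,q) → {S2,S3,S4,S7} and {S1,S5}.
No further refinement is possible. Final partition (3 blocks): {S2,S3,S4,S7} | {S0,S6} | {S1,S5}.
S3 and S4 lie in the same block of the stable partition, so they are equivalent — no string distinguishes them.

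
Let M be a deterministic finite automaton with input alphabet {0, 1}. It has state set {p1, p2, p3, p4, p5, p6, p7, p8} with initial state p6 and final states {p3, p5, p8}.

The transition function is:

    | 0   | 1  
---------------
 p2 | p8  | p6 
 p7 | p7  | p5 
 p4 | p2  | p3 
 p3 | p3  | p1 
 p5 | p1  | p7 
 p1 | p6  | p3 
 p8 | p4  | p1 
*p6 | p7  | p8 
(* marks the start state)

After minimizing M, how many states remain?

Every state is reachable, so we keep all 8.
Initial partition by acceptance: {p3,p5,p8} | {p1,p2,p4,p6,p7}.
Split {p3,p5,p8} by δ(·,0) → {p5,p8} and {p3}.
Split {p1,p2,p4,p6,p7} by δ(·,0) → {p1,p4,p6,p7} and {p2}.
Refine {p1,p4,p6,p7} on symbol 0: members go to different blocks, giving {p1,p6,p7} and {p4}.
On input 0, block {p5,p8} splits into {p5} and {p8}.
Split {p1,p6,p7} by δ(·,1) → {p1} and {p6} and {p7}.
No further refinement is possible. Final partition (8 blocks): {p5} | {p1} | {p3} | {p2} | {p4} | {p8} | {p6} | {p7}.

8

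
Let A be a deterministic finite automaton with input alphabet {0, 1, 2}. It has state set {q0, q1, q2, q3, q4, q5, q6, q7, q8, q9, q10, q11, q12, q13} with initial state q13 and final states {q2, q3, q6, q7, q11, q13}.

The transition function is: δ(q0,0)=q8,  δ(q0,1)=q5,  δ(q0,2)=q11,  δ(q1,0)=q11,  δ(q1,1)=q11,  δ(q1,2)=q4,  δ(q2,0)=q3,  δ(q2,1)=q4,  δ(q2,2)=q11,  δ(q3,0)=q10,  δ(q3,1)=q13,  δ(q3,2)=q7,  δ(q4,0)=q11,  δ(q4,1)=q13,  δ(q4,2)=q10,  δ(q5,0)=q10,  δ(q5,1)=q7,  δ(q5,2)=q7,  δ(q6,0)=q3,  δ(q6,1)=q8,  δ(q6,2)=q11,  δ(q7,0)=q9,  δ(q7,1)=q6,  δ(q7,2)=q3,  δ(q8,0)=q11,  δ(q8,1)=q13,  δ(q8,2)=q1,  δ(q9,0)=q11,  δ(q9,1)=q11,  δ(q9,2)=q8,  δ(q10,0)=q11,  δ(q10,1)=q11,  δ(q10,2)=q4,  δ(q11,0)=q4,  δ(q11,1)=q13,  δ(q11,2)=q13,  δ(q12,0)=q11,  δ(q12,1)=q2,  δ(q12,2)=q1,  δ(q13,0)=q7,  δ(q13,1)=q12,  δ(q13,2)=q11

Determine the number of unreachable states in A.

Starting at q13 and following transitions, the reachable set is {q1, q2, q3, q4, q6, q7, q8, q9, q10, q11, q12, q13}. That leaves q0, q5 unreachable — 2 in total.

2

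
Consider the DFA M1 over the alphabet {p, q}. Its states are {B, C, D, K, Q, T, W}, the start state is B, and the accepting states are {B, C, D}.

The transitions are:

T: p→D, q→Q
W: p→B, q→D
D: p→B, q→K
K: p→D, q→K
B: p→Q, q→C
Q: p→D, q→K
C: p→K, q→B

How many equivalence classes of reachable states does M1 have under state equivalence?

3

Reachable states from the start: {B,C,D,K,Q}. Unreachable: {T,W} — drop them.
Start with accepting vs non-accepting: {B,C,D} | {K,Q}.
On input p, block {B,C,D} splits into {B,C} and {D}.
No further refinement is possible. Final partition (3 blocks): {B,C} | {K,Q} | {D}.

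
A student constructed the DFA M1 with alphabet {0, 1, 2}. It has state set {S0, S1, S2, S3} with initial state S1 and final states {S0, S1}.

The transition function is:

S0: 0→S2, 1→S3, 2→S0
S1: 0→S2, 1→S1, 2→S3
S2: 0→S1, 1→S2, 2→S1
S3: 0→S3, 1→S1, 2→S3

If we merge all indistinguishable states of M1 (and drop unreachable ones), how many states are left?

3

States {S0} cannot be reached from the start state, so discard them.
P0 = {S1} | {S2,S3}.
Split {S2,S3} by δ(·,0) → {S2} and {S3}.
Stable partition: {S1} | {S2} | {S3} — 3 equivalence classes.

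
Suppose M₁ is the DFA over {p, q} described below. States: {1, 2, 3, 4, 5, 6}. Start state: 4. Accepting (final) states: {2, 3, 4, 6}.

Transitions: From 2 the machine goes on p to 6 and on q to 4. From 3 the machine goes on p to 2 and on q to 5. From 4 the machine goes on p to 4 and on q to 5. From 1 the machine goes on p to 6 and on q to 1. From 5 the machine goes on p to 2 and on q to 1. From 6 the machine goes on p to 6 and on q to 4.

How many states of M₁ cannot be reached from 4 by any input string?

BFS from 4 reaches {1, 2, 4, 5, 6}; the 1 state(s) 3 are never visited.

1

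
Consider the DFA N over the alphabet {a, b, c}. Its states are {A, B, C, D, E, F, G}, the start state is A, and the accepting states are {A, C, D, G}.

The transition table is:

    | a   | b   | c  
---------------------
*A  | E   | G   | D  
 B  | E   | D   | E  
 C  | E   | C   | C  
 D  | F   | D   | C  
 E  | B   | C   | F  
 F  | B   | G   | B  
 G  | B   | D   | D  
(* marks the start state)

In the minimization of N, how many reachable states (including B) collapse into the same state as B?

3

Every state is reachable, so we keep all 7.
Start with accepting vs non-accepting: {A,C,D,G} | {B,E,F}.
Stable partition: {A,C,D,G} | {B,E,F} — 2 equivalence classes.
State B belongs to the block {B,E,F}, which has 3 states.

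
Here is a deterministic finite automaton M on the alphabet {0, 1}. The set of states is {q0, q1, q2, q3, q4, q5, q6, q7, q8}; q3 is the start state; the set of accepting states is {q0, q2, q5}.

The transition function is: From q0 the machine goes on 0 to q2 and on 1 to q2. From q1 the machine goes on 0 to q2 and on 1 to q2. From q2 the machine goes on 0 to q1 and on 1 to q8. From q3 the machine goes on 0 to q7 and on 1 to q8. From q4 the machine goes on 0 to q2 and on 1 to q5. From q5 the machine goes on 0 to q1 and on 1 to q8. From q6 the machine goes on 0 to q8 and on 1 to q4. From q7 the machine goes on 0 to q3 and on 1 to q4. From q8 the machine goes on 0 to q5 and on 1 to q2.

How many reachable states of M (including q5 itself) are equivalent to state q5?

States {q0,q6} cannot be reached from the start state, so discard them.
P0 = {q2,q5} | {q1,q3,q4,q7,q8}.
Split {q1,q3,q4,q7,q8} by δ(·,0) → {q1,q4,q8} and {q3,q7}.
Stable partition: {q2,q5} | {q1,q4,q8} | {q3,q7} — 3 equivalence classes.
The equivalence class containing q5 is {q2,q5}, of size 2.

2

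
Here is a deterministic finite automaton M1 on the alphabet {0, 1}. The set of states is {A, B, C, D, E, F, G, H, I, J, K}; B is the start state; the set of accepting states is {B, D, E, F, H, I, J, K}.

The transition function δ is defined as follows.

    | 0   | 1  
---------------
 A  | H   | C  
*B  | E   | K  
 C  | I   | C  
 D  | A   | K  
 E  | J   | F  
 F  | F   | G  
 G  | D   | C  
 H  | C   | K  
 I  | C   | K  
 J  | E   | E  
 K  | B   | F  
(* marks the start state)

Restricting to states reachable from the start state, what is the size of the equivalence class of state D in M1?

P0 = {B,D,E,F,H,I,J,K} | {A,C,G}.
Refine {B,D,E,F,H,I,J,K} on symbol 0: members go to different blocks, giving {B,E,F,J,K} and {D,H,I}.
Refine {B,E,F,J,K} on symbol 1: members go to different blocks, giving {B,E,J,K} and {F}.
On input 1, block {B,E,J,K} splits into {B,J} and {E,K}.
Stable partition: {B,J} | {A,C,G} | {D,H,I} | {F} | {E,K} — 5 equivalence classes.
The equivalence class containing D is {D,H,I}, of size 3.

3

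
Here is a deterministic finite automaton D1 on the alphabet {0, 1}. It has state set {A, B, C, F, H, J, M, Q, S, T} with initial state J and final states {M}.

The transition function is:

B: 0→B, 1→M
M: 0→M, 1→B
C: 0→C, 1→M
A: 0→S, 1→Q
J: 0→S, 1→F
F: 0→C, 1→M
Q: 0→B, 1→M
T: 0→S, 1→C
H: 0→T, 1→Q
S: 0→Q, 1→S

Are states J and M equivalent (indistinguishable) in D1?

No

First remove the unreachable states {A,H,T}; 7 states remain.
P0 = {M} | {B,C,F,J,Q,S}.
Refine {B,C,F,J,Q,S} on symbol 1: members go to different blocks, giving {B,C,F,Q} and {J,S}.
On input 0, block {J,S} splits into {J} and {S}.
The partition is now stable with 4 blocks: {M} | {B,C,F,Q} | {J} | {S}.
J and M end up in different blocks, so they are distinguishable. For instance, the string 'ε' is accepted from only M.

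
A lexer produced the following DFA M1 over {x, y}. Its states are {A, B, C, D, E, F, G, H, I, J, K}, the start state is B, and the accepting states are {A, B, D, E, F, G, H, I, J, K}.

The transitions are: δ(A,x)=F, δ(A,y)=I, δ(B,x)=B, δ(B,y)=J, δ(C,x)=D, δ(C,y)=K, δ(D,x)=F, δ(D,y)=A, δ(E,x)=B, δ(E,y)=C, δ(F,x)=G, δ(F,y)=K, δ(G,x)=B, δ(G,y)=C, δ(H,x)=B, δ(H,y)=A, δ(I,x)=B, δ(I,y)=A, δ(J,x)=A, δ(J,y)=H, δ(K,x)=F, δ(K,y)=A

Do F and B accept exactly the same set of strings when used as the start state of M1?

No

First remove the unreachable states {E}; 10 states remain.
P0 = {A,B,D,F,G,H,I,J,K} | {C}.
Split {A,B,D,F,G,H,I,J,K} by δ(·,y) → {A,B,D,F,H,I,J,K} and {G}.
Split {A,B,D,F,H,I,J,K} by δ(·,x) → {A,B,D,H,I,J,K} and {F}.
Refine {A,B,D,H,I,J,K} on symbol x: members go to different blocks, giving {B,H,I,J} and {A,D,K}.
Refine {B,H,I,J} on symbol x: members go to different blocks, giving {B,H,I} and {J}.
On input y, block {B,H,I} splits into {H,I} and {B}.
Split {A,D,K} by δ(·,y) → {D,K} and {A}.
The partition is now stable with 8 blocks: {H,I} | {C} | {G} | {F} | {D,K} | {J} | {B} | {A}.
F and B end up in different blocks, so they are distinguishable. For instance, the string 'xy' is accepted from only B.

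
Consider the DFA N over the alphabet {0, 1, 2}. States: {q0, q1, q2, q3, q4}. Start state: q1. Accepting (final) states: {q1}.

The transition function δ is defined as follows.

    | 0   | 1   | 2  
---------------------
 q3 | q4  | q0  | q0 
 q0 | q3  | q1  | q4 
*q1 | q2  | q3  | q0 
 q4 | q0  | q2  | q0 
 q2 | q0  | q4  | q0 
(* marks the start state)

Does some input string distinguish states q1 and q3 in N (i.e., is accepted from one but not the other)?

All states are reachable from the start state.
P0 = {q1} | {q0,q2,q3,q4}.
On input 1, block {q0,q2,q3,q4} splits into {q2,q3,q4} and {q0}.
Refine {q2,q3,q4} on symbol 0: members go to different blocks, giving {q2,q4} and {q3}.
Stable partition: {q1} | {q2,q4} | {q0} | {q3} — 4 equivalence classes.
q1 and q3 end up in different blocks, so they are distinguishable. For instance, the string 'ε' is accepted from only q1.

Yes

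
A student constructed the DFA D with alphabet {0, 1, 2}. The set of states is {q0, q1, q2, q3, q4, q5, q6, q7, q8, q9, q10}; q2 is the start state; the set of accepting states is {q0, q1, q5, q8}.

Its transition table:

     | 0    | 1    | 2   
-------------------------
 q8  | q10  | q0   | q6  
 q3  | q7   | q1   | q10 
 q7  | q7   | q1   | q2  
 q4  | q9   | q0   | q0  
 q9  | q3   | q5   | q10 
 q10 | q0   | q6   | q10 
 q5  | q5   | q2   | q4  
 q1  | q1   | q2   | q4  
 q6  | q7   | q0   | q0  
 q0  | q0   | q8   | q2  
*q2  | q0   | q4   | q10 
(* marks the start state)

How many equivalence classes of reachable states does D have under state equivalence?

6

All states are reachable from the start state.
P0 = {q0,q1,q5,q8} | {q2,q3,q4,q6,q7,q9,q10}.
On input 0, block {q0,q1,q5,q8} splits into {q0,q1,q5} and {q8}.
Split {q0,q1,q5} by δ(·,1) → {q1,q5} and {q0}.
On input 0, block {q2,q3,q4,q6,q7,q9,q10} splits into {q3,q4,q6,q7,q9} and {q2,q10}.
On input 1, block {q3,q4,q6,q7,q9} splits into {q3,q7,q9} and {q4,q6}.
The partition is now stable with 6 blocks: {q1,q5} | {q3,q7,q9} | {q8} | {q0} | {q2,q10} | {q4,q6}.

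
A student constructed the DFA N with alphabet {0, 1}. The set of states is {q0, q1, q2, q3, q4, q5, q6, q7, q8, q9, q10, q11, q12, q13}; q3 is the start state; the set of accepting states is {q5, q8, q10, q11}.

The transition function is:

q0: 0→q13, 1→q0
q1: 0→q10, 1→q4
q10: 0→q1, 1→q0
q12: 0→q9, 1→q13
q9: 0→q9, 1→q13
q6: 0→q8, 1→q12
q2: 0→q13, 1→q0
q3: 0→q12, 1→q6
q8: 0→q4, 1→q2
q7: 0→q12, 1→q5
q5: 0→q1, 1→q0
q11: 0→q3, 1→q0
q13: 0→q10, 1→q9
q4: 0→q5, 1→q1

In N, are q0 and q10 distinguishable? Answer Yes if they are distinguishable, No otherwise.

Reachable states from the start: {q0,q1,q2,q3,q4,q5,q6,q8,q9,q10,q12,q13}. Unreachable: {q7,q11} — drop them.
Start with accepting vs non-accepting: {q5,q8,q10} | {q0,q1,q2,q3,q4,q6,q9,q12,q13}.
Refine {q0,q1,q2,q3,q4,q6,q9,q12,q13} on symbol 0: members go to different blocks, giving {q0,q2,q3,q9,q12} and {q1,q4,q6,q13}.
Refine {q0,q2,q3,q9,q12} on symbol 0: members go to different blocks, giving {q3,q9,q12} and {q0,q2}.
Refine {q1,q4,q6,q13} on symbol 1: members go to different blocks, giving {q1,q4} and {q6,q13}.
Stable partition: {q5,q8,q10} | {q3,q9,q12} | {q1,q4} | {q0,q2} | {q6,q13} — 5 equivalence classes.
q0 and q10 end up in different blocks, so they are distinguishable. For instance, the string 'ε' is accepted from only q10.

Yes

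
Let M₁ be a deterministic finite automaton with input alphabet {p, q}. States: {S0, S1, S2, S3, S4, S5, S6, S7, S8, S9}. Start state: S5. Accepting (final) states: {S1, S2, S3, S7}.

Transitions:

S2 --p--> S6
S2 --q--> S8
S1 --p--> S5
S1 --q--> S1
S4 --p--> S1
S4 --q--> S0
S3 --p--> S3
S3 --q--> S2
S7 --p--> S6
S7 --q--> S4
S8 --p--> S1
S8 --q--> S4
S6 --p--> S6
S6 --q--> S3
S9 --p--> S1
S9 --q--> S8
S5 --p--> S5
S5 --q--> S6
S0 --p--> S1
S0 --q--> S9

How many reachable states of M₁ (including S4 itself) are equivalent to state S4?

4

Reachable states from the start: {S0,S1,S2,S3,S4,S5,S6,S8,S9}. Unreachable: {S7} — drop them.
P0 = {S1,S2,S3} | {S0,S4,S5,S6,S8,S9}.
Split {S1,S2,S3} by δ(·,p) → {S1,S2} and {S3}.
On input q, block {S1,S2} splits into {S1} and {S2}.
On input p, block {S0,S4,S5,S6,S8,S9} splits into {S0,S4,S8,S9} and {S5,S6}.
Split {S5,S6} by δ(·,q) → {S5} and {S6}.
The partition is now stable with 6 blocks: {S1} | {S0,S4,S8,S9} | {S3} | {S2} | {S5} | {S6}.
The equivalence class containing S4 is {S0,S4,S8,S9}, of size 4.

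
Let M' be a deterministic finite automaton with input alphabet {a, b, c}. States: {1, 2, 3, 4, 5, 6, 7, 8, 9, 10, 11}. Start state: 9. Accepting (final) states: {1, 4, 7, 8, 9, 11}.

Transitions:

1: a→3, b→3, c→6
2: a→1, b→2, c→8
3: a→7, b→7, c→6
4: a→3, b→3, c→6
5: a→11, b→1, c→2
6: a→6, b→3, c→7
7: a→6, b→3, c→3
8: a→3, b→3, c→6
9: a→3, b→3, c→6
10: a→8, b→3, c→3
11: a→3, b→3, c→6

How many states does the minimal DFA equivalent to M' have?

4

First remove the unreachable states {1,2,4,5,8,10,11}; 4 states remain.
Initial partition by acceptance: {7,9} | {3,6}.
On input a, block {3,6} splits into {3} and {6}.
Refine {7,9} on symbol a: members go to different blocks, giving {7} and {9}.
No further refinement is possible. Final partition (4 blocks): {7} | {3} | {6} | {9}.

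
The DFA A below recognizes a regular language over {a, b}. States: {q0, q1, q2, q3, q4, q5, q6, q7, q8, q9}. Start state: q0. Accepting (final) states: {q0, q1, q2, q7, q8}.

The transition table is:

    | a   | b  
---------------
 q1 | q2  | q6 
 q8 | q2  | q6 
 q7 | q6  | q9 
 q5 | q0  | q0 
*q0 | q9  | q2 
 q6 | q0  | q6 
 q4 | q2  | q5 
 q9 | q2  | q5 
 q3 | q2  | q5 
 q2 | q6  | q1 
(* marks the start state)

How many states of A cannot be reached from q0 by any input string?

4

Starting at q0 and following transitions, the reachable set is {q0, q1, q2, q5, q6, q9}. That leaves q3, q4, q7, q8 unreachable — 4 in total.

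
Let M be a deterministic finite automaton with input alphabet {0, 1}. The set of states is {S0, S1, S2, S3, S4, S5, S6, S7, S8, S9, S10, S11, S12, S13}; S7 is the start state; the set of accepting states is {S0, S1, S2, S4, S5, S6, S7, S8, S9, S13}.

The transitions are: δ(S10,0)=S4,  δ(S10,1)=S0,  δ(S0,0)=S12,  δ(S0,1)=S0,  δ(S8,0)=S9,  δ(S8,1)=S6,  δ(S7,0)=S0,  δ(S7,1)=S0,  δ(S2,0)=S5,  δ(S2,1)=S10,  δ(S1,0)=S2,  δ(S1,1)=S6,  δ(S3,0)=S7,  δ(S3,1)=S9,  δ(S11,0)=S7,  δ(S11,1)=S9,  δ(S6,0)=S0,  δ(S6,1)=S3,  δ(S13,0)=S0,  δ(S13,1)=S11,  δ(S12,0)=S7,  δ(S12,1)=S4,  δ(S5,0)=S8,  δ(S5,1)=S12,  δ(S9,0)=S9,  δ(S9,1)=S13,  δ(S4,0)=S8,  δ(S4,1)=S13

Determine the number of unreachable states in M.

BFS from S7 reaches {S0, S3, S4, S6, S7, S8, S9, S11, S12, S13}; the 4 state(s) S1, S2, S5, S10 are never visited.

4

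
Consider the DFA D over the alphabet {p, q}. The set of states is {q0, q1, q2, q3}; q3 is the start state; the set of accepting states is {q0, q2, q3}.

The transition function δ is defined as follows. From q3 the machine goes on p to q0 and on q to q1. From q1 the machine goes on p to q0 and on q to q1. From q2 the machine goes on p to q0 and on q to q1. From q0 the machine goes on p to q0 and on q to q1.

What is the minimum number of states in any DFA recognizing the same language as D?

2

Reachable states from the start: {q0,q1,q3}. Unreachable: {q2} — drop them.
P0 = {q0,q3} | {q1}.
The partition is now stable with 2 blocks: {q0,q3} | {q1}.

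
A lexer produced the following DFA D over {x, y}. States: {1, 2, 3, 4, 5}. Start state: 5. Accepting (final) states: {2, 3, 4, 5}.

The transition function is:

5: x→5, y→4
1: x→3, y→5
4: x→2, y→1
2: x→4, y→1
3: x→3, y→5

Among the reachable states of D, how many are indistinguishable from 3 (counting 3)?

1

P0 = {2,3,4,5} | {1}.
Refine {2,3,4,5} on symbol y: members go to different blocks, giving {2,4} and {3,5}.
Refine {3,5} on symbol y: members go to different blocks, giving {3} and {5}.
No further refinement is possible. Final partition (4 blocks): {2,4} | {1} | {3} | {5}.
State 3 belongs to the block {3}, which has 1 states.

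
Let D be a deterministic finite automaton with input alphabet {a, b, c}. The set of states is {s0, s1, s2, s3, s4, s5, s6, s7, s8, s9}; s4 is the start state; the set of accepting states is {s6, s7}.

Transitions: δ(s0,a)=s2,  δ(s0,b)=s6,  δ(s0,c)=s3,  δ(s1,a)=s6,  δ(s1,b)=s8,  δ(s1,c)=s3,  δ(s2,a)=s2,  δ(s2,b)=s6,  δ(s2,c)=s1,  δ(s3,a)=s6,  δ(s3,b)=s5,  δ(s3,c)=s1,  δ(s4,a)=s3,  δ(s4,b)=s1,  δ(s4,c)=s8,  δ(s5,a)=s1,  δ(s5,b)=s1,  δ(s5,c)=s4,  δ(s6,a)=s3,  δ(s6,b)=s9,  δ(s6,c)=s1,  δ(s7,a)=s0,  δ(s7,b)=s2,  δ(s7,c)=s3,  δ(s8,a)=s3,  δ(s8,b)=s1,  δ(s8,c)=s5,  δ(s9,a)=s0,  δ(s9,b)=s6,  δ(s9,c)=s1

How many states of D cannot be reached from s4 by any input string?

No path from s4 leads to s7; the other 9 states are all reachable.

1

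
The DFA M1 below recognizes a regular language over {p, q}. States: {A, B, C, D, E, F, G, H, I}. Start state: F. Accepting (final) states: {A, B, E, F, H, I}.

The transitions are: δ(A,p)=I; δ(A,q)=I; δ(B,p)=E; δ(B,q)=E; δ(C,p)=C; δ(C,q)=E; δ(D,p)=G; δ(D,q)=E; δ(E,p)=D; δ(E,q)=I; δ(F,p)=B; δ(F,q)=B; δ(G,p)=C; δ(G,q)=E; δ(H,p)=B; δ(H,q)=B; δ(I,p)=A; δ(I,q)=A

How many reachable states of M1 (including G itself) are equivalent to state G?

3

States {H} cannot be reached from the start state, so discard them.
Start with accepting vs non-accepting: {A,B,E,F,I} | {C,D,G}.
Refine {A,B,E,F,I} on symbol p: members go to different blocks, giving {A,B,F,I} and {E}.
On input p, block {A,B,F,I} splits into {A,F,I} and {B}.
Refine {A,F,I} on symbol p: members go to different blocks, giving {A,I} and {F}.
No further refinement is possible. Final partition (5 blocks): {A,I} | {C,D,G} | {E} | {B} | {F}.
The equivalence class containing G is {C,D,G}, of size 3.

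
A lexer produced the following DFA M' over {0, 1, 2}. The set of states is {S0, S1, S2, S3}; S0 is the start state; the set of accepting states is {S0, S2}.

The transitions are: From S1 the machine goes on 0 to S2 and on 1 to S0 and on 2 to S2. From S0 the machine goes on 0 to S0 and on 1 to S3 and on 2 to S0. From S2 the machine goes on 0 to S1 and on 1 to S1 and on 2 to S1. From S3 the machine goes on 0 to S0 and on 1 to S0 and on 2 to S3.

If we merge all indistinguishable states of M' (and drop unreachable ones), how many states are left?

2

First remove the unreachable states {S1,S2}; 2 states remain.
P0 = {S0} | {S3}.
Stable partition: {S0} | {S3} — 2 equivalence classes.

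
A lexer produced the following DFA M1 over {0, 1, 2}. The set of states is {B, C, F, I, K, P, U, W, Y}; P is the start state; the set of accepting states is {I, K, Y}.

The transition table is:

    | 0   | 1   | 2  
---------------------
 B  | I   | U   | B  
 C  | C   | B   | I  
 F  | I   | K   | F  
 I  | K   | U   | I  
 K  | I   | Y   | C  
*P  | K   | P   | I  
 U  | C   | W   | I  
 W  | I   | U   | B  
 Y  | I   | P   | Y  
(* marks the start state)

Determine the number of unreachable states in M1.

1

Starting at P and following transitions, the reachable set is {B, C, I, K, P, U, W, Y}. That leaves F unreachable — 1 in total.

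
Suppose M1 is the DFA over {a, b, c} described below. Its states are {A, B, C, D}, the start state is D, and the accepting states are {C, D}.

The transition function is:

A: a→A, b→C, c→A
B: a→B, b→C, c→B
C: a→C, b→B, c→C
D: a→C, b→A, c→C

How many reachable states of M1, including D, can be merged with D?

All states are reachable from the start state.
Initial partition by acceptance: {C,D} | {A,B}.
The partition is now stable with 2 blocks: {C,D} | {A,B}.
The equivalence class containing D is {C,D}, of size 2.

2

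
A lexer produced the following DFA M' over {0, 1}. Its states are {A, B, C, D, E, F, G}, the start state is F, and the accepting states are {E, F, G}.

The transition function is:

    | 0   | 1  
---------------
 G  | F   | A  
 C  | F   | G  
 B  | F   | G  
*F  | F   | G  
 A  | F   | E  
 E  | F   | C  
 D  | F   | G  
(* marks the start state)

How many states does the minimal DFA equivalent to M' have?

First remove the unreachable states {B,D}; 5 states remain.
Initial partition by acceptance: {E,F,G} | {A,C}.
Refine {E,F,G} on symbol 1: members go to different blocks, giving {E,G} and {F}.
Stable partition: {E,G} | {A,C} | {F} — 3 equivalence classes.

3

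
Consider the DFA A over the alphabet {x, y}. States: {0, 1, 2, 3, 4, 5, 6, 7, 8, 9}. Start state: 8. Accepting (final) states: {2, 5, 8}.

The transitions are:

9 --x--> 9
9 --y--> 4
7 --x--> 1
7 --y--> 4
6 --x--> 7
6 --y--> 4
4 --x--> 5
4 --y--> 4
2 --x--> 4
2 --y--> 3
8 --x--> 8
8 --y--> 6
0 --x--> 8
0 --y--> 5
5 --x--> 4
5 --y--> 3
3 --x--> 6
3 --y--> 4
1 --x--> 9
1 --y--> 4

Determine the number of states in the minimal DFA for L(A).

4

First remove the unreachable states {0,2}; 8 states remain.
P0 = {5,8} | {1,3,4,6,7,9}.
Refine {5,8} on symbol x: members go to different blocks, giving {5} and {8}.
Refine {1,3,4,6,7,9} on symbol x: members go to different blocks, giving {1,3,6,7,9} and {4}.
The partition is now stable with 4 blocks: {5} | {1,3,6,7,9} | {8} | {4}.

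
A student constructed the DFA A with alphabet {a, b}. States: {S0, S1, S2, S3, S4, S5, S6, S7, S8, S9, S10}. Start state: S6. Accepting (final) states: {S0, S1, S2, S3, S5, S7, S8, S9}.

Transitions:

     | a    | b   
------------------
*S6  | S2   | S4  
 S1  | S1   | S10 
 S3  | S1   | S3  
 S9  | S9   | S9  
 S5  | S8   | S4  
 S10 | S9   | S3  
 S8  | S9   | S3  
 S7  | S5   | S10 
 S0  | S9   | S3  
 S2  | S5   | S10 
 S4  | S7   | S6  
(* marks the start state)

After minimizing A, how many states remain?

8

First remove the unreachable states {S0}; 10 states remain.
Initial partition by acceptance: {S1,S2,S3,S5,S7,S8,S9} | {S4,S6,S10}.
Split {S1,S2,S3,S5,S7,S8,S9} by δ(·,b) → {S1,S2,S5,S7} and {S3,S8,S9}.
Refine {S1,S2,S5,S7} on symbol a: members go to different blocks, giving {S1,S2,S7} and {S5}.
On input a, block {S1,S2,S7} splits into {S2,S7} and {S1}.
Split {S4,S6,S10} by δ(·,a) → {S4,S6} and {S10}.
Refine {S3,S8,S9} on symbol a: members go to different blocks, giving {S8,S9} and {S3}.
Split {S8,S9} by δ(·,b) → {S8} and {S9}.
Stable partition: {S2,S7} | {S4,S6} | {S8} | {S5} | {S1} | {S10} | {S3} | {S9} — 8 equivalence classes.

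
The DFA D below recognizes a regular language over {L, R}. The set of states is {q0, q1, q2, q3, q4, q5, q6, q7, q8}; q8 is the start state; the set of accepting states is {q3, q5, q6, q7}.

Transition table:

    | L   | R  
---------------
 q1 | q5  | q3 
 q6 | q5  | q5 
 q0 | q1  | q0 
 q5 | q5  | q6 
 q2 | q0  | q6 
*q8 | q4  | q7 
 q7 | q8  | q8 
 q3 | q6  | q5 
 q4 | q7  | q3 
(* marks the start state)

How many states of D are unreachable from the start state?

3

BFS from q8 reaches {q3, q4, q5, q6, q7, q8}; the 3 state(s) q0, q1, q2 are never visited.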